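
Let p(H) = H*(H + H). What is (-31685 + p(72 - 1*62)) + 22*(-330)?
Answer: -38745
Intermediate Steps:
p(H) = 2*H² (p(H) = H*(2*H) = 2*H²)
(-31685 + p(72 - 1*62)) + 22*(-330) = (-31685 + 2*(72 - 1*62)²) + 22*(-330) = (-31685 + 2*(72 - 62)²) - 7260 = (-31685 + 2*10²) - 7260 = (-31685 + 2*100) - 7260 = (-31685 + 200) - 7260 = -31485 - 7260 = -38745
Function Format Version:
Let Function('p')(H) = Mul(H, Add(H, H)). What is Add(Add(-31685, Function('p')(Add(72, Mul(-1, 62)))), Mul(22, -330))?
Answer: -38745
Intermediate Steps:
Function('p')(H) = Mul(2, Pow(H, 2)) (Function('p')(H) = Mul(H, Mul(2, H)) = Mul(2, Pow(H, 2)))
Add(Add(-31685, Function('p')(Add(72, Mul(-1, 62)))), Mul(22, -330)) = Add(Add(-31685, Mul(2, Pow(Add(72, Mul(-1, 62)), 2))), Mul(22, -330)) = Add(Add(-31685, Mul(2, Pow(Add(72, -62), 2))), -7260) = Add(Add(-31685, Mul(2, Pow(10, 2))), -7260) = Add(Add(-31685, Mul(2, 100)), -7260) = Add(Add(-31685, 200), -7260) = Add(-31485, -7260) = -38745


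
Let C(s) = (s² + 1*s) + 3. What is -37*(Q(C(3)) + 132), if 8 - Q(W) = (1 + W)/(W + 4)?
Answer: -97828/19 ≈ -5148.8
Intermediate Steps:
C(s) = 3 + s + s² (C(s) = (s² + s) + 3 = (s + s²) + 3 = 3 + s + s²)
Q(W) = 8 - (1 + W)/(4 + W) (Q(W) = 8 - (1 + W)/(W + 4) = 8 - (1 + W)/(4 + W))
-37*(Q(C(3)) + 132) = -37*((31 + 7*(3 + 3 + 3²))/(4 + (3 + 3 + 3²)) + 132) = -37*((31 + 7*(3 + 3 + 9))/(4 + (3 + 3 + 9)) + 132) = -37*((31 + 7*15)/(4 + 15) + 132) = -37*((31 + 105)/19 + 132) = -37*((1/19)*136 + 132) = -37*(136/19 + 132) = -37*2644/19 = -97828/19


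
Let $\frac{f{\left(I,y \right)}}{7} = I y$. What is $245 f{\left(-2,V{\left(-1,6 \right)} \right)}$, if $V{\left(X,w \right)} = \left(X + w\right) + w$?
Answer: $-37730$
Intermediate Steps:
$V{\left(X,w \right)} = X + 2 w$
$f{\left(I,y \right)} = 7 I y$
$245 f{\left(-2,V{\left(-1,6 \right)} \right)} = 245 \cdot 7 \left(-2\right) \left(-1 + 2 \cdot 6\right) = 245 \cdot 7 \left(-2\right) \left(-1 + 12\right) = 245 \cdot 7 \left(-2\right) 11 = 245 \left(-154\right) = -37730$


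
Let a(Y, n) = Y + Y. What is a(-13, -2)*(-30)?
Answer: 780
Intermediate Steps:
a(Y, n) = 2*Y
a(-13, -2)*(-30) = (2*(-13))*(-30) = -26*(-30) = 780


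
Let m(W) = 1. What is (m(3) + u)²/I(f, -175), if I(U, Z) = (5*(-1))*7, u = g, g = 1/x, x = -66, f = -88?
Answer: -845/30492 ≈ -0.027712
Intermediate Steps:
g = -1/66 (g = 1/(-66) = -1/66 ≈ -0.015152)
u = -1/66 ≈ -0.015152
I(U, Z) = -35 (I(U, Z) = -5*7 = -35)
(m(3) + u)²/I(f, -175) = (1 - 1/66)²/(-35) = (65/66)²*(-1/35) = (4225/4356)*(-1/35) = -845/30492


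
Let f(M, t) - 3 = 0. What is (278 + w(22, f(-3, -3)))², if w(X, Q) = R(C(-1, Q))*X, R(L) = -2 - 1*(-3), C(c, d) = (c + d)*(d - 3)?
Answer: 90000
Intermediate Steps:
C(c, d) = (-3 + d)*(c + d) (C(c, d) = (c + d)*(-3 + d) = (-3 + d)*(c + d))
f(M, t) = 3 (f(M, t) = 3 + 0 = 3)
R(L) = 1 (R(L) = -2 + 3 = 1)
w(X, Q) = X (w(X, Q) = 1*X = X)
(278 + w(22, f(-3, -3)))² = (278 + 22)² = 300² = 90000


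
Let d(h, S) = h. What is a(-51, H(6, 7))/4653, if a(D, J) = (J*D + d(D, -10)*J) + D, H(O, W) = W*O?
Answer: -1445/1551 ≈ -0.93166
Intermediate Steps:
H(O, W) = O*W
a(D, J) = D + 2*D*J (a(D, J) = (J*D + D*J) + D = (D*J + D*J) + D = 2*D*J + D = D + 2*D*J)
a(-51, H(6, 7))/4653 = -51*(1 + 2*(6*7))/4653 = -51*(1 + 2*42)*(1/4653) = -51*(1 + 84)*(1/4653) = -51*85*(1/4653) = -4335*1/4653 = -1445/1551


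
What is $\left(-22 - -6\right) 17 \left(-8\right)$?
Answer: $2176$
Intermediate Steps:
$\left(-22 - -6\right) 17 \left(-8\right) = \left(-22 + 6\right) 17 \left(-8\right) = \left(-16\right) 17 \left(-8\right) = \left(-272\right) \left(-8\right) = 2176$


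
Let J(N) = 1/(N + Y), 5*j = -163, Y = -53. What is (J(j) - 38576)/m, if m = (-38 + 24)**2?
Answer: -16510533/83888 ≈ -196.82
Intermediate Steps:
j = -163/5 (j = (1/5)*(-163) = -163/5 ≈ -32.600)
J(N) = 1/(-53 + N) (J(N) = 1/(N - 53) = 1/(-53 + N))
m = 196 (m = (-14)**2 = 196)
(J(j) - 38576)/m = (1/(-53 - 163/5) - 38576)/196 = (1/(-428/5) - 38576)*(1/196) = (-5/428 - 38576)*(1/196) = -16510533/428*1/196 = -16510533/83888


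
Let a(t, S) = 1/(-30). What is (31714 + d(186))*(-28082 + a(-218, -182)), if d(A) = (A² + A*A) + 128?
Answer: -14186200779/5 ≈ -2.8372e+9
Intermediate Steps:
a(t, S) = -1/30
d(A) = 128 + 2*A² (d(A) = (A² + A²) + 128 = 2*A² + 128 = 128 + 2*A²)
(31714 + d(186))*(-28082 + a(-218, -182)) = (31714 + (128 + 2*186²))*(-28082 - 1/30) = (31714 + (128 + 2*34596))*(-842461/30) = (31714 + (128 + 69192))*(-842461/30) = (31714 + 69320)*(-842461/30) = 101034*(-842461/30) = -14186200779/5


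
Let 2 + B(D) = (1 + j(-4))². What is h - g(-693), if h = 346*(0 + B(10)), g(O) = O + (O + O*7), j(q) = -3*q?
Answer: 64019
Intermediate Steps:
B(D) = 167 (B(D) = -2 + (1 - 3*(-4))² = -2 + (1 + 12)² = -2 + 13² = -2 + 169 = 167)
g(O) = 9*O (g(O) = O + (O + 7*O) = O + 8*O = 9*O)
h = 57782 (h = 346*(0 + 167) = 346*167 = 57782)
h - g(-693) = 57782 - 9*(-693) = 57782 - 1*(-6237) = 57782 + 6237 = 64019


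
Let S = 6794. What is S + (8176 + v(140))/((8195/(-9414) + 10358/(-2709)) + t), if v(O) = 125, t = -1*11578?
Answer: 24773507159984/3646764895 ≈ 6793.3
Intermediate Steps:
t = -11578
S + (8176 + v(140))/((8195/(-9414) + 10358/(-2709)) + t) = 6794 + (8176 + 125)/((8195/(-9414) + 10358/(-2709)) - 11578) = 6794 + 8301/((8195*(-1/9414) + 10358*(-1/2709)) - 11578) = 6794 + 8301/((-8195/9414 - 10358/2709) - 11578) = 6794 + 8301/(-1477907/314846 - 11578) = 6794 + 8301/(-3646764895/314846) = 6794 + 8301*(-314846/3646764895) = 6794 - 2613536646/3646764895 = 24773507159984/3646764895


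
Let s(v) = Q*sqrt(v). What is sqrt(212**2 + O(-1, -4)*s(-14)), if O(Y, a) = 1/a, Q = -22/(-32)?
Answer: sqrt(2876416 - 11*I*sqrt(14))/8 ≈ 212.0 - 0.0015167*I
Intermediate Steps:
Q = 11/16 (Q = -22*(-1/32) = 11/16 ≈ 0.68750)
s(v) = 11*sqrt(v)/16
sqrt(212**2 + O(-1, -4)*s(-14)) = sqrt(212**2 + (11*sqrt(-14)/16)/(-4)) = sqrt(44944 - 11*I*sqrt(14)/64)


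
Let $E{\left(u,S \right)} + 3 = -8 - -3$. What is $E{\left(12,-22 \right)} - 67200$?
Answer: $-67208$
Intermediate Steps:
$E{\left(u,S \right)} = -8$ ($E{\left(u,S \right)} = -3 - 5 = -8$)
$E{\left(12,-22 \right)} - 67200 = -8 - 67200 = -67208$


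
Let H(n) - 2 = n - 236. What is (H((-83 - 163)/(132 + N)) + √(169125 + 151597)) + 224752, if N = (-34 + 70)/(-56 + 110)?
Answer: 44678713/199 + √320722 ≈ 2.2508e+5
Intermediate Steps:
N = ⅔ (N = 36/54 = 36*(1/54) = ⅔ ≈ 0.66667)
H(n) = -234 + n (H(n) = 2 + (n - 236) = 2 + (-236 + n) = -234 + n)
(H((-83 - 163)/(132 + N)) + √(169125 + 151597)) + 224752 = ((-234 + (-83 - 163)/(132 + ⅔)) + √(169125 + 151597)) + 224752 = ((-234 - 246/398/3) + √320722) + 224752 = ((-234 - 246*3/398) + √320722) + 224752 = ((-234 - 369/199) + √320722) + 224752 = (-46935/199 + √320722) + 224752 = 44678713/199 + √320722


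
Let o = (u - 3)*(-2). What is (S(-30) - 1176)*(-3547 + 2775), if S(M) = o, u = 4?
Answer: 909416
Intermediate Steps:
o = -2 (o = (4 - 3)*(-2) = 1*(-2) = -2)
S(M) = -2
(S(-30) - 1176)*(-3547 + 2775) = (-2 - 1176)*(-3547 + 2775) = -1178*(-772) = 909416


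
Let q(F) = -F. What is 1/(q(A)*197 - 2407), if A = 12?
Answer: -1/4771 ≈ -0.00020960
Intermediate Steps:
1/(q(A)*197 - 2407) = 1/(-1*12*197 - 2407) = 1/(-12*197 - 2407) = 1/(-2364 - 2407) = 1/(-4771) = -1/4771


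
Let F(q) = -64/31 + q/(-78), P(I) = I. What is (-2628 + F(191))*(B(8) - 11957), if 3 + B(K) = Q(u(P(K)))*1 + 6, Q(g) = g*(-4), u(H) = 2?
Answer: 38071559077/1209 ≈ 3.1490e+7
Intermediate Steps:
Q(g) = -4*g
F(q) = -64/31 - q/78 (F(q) = -64*1/31 + q*(-1/78) = -64/31 - q/78)
B(K) = -5 (B(K) = -3 + (-4*2*1 + 6) = -3 + (-8*1 + 6) = -3 + (-8 + 6) = -3 - 2 = -5)
(-2628 + F(191))*(B(8) - 11957) = (-2628 + (-64/31 - 1/78*191))*(-5 - 11957) = (-2628 + (-64/31 - 191/78))*(-11962) = (-2628 - 10913/2418)*(-11962) = -6365417/2418*(-11962) = 38071559077/1209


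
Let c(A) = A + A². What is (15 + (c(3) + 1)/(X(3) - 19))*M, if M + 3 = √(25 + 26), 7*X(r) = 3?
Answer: -429/10 + 143*√51/10 ≈ 59.222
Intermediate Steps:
X(r) = 3/7 (X(r) = (⅐)*3 = 3/7)
M = -3 + √51 (M = -3 + √(25 + 26) = -3 + √51 ≈ 4.1414)
(15 + (c(3) + 1)/(X(3) - 19))*M = (15 + (3*(1 + 3) + 1)/(3/7 - 19))*(-3 + √51) = (15 + (3*4 + 1)/(-130/7))*(-3 + √51) = (15 + (12 + 1)*(-7/130))*(-3 + √51) = (15 + 13*(-7/130))*(-3 + √51) = (15 - 7/10)*(-3 + √51) = 143*(-3 + √51)/10 = -429/10 + 143*√51/10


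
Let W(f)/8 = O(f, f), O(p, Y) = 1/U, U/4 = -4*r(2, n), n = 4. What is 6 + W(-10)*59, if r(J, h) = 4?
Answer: -11/8 ≈ -1.3750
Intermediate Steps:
U = -64 (U = 4*(-4*4) = 4*(-16) = -64)
O(p, Y) = -1/64 (O(p, Y) = 1/(-64) = -1/64)
W(f) = -⅛ (W(f) = 8*(-1/64) = -⅛)
6 + W(-10)*59 = 6 - ⅛*59 = 6 - 59/8 = -11/8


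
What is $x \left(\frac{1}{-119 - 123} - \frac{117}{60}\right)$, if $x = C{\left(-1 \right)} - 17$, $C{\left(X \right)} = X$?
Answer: $\frac{42561}{1210} \approx 35.174$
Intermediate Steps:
$x = -18$ ($x = -1 - 17 = -18$)
$x \left(\frac{1}{-119 - 123} - \frac{117}{60}\right) = - 18 \left(\frac{1}{-119 - 123} - \frac{117}{60}\right) = - 18 \left(\frac{1}{-242} - \frac{39}{20}\right) = - 18 \left(- \frac{1}{242} - \frac{39}{20}\right) = \left(-18\right) \left(- \frac{4729}{2420}\right) = \frac{42561}{1210}$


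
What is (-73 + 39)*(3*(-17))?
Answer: 1734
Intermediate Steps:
(-73 + 39)*(3*(-17)) = -34*(-51) = 1734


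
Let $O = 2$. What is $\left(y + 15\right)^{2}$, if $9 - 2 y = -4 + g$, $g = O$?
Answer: $\frac{1681}{4} \approx 420.25$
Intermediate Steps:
$g = 2$
$y = \frac{11}{2}$ ($y = \frac{9}{2} - \frac{-4 + 2}{2} = \frac{9}{2} - -1 = \frac{9}{2} + 1 = \frac{11}{2} \approx 5.5$)
$\left(y + 15\right)^{2} = \left(\frac{11}{2} + 15\right)^{2} = \left(\frac{41}{2}\right)^{2} = \frac{1681}{4}$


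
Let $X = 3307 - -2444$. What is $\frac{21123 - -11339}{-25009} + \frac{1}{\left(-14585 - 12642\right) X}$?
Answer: $- \frac{5082980393383}{3915971167293} \approx -1.298$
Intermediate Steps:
$X = 5751$ ($X = 3307 + 2444 = 5751$)
$\frac{21123 - -11339}{-25009} + \frac{1}{\left(-14585 - 12642\right) X} = \frac{21123 - -11339}{-25009} + \frac{1}{\left(-14585 - 12642\right) 5751} = \left(21123 + 11339\right) \left(- \frac{1}{25009}\right) + \frac{1}{-14585 + \left(-15366 + 2724\right)} \frac{1}{5751} = 32462 \left(- \frac{1}{25009}\right) + \frac{1}{-14585 - 12642} \cdot \frac{1}{5751} = - \frac{32462}{25009} + \frac{1}{-27227} \cdot \frac{1}{5751} = - \frac{32462}{25009} - \frac{1}{156582477} = - \frac{5082980393383}{3915971167293}$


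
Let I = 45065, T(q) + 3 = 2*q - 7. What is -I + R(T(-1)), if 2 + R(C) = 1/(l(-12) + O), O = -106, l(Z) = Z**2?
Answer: -1712545/38 ≈ -45067.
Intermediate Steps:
T(q) = -10 + 2*q (T(q) = -3 + (2*q - 7) = -3 + (-7 + 2*q) = -10 + 2*q)
R(C) = -75/38 (R(C) = -2 + 1/((-12)**2 - 106) = -2 + 1/(144 - 106) = -2 + 1/38 = -75/38)
-I + R(T(-1)) = -1*45065 - 75/38 = -45065 - 75/38 = -1712545/38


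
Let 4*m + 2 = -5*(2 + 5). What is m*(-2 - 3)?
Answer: 185/4 ≈ 46.250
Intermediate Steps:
m = -37/4 (m = -½ + (-5*(2 + 5))/4 = -½ + (-5*7)/4 = -½ + (¼)*(-35) = -½ - 35/4 = -37/4 ≈ -9.2500)
m*(-2 - 3) = -37*(-2 - 3)/4 = -37/4*(-5) = 185/4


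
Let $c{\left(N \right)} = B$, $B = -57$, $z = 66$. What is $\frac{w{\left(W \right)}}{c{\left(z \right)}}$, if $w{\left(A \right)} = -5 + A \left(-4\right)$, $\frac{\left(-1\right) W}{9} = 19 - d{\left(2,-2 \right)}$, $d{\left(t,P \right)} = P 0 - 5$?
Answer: $- \frac{859}{57} \approx -15.07$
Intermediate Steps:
$d{\left(t,P \right)} = -5$ ($d{\left(t,P \right)} = 0 - 5 = -5$)
$c{\left(N \right)} = -57$
$W = -216$ ($W = - 9 \left(19 - -5\right) = - 9 \left(19 + 5\right) = \left(-9\right) 24 = -216$)
$w{\left(A \right)} = -5 - 4 A$
$\frac{w{\left(W \right)}}{c{\left(z \right)}} = \frac{-5 - -864}{-57} = \left(-5 + 864\right) \left(- \frac{1}{57}\right) = 859 \left(- \frac{1}{57}\right) = - \frac{859}{57}$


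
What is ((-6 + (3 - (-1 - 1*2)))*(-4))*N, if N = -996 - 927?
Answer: 0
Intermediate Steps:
N = -1923
((-6 + (3 - (-1 - 1*2)))*(-4))*N = ((-6 + (3 - (-1 - 1*2)))*(-4))*(-1923) = ((-6 + (3 - (-1 - 2)))*(-4))*(-1923) = ((-6 + (3 - 1*(-3)))*(-4))*(-1923) = ((-6 + (3 + 3))*(-4))*(-1923) = ((-6 + 6)*(-4))*(-1923) = (0*(-4))*(-1923) = 0*(-1923) = 0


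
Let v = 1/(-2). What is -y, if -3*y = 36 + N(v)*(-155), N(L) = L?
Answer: 227/6 ≈ 37.833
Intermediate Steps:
v = -1/2 ≈ -0.50000
y = -227/6 (y = -(36 - 1/2*(-155))/3 = -(36 + 155/2)/3 = -1/3*227/2 = -227/6 ≈ -37.833)
-y = -1*(-227/6) = 227/6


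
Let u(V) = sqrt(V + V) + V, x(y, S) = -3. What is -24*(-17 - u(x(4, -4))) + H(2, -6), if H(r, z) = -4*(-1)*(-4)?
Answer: 320 + 24*I*sqrt(6) ≈ 320.0 + 58.788*I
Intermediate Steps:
u(V) = V + sqrt(2)*sqrt(V) (u(V) = sqrt(2*V) + V = sqrt(2)*sqrt(V) + V = V + sqrt(2)*sqrt(V))
H(r, z) = -16 (H(r, z) = 4*(-4) = -16)
-24*(-17 - u(x(4, -4))) + H(2, -6) = -24*(-17 - (-3 + sqrt(2)*sqrt(-3))) - 16 = -24*(-17 - (-3 + sqrt(2)*(I*sqrt(3)))) - 16 = -24*(-17 - (-3 + I*sqrt(6))) - 16 = -24*(-17 + (3 - I*sqrt(6))) - 16 = -24*(-14 - I*sqrt(6)) - 16 = (336 + 24*I*sqrt(6)) - 16 = 320 + 24*I*sqrt(6)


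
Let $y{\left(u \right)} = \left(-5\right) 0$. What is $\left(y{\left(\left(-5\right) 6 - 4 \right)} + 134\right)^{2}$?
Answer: $17956$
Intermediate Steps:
$y{\left(u \right)} = 0$
$\left(y{\left(\left(-5\right) 6 - 4 \right)} + 134\right)^{2} = \left(0 + 134\right)^{2} = 134^{2} = 17956$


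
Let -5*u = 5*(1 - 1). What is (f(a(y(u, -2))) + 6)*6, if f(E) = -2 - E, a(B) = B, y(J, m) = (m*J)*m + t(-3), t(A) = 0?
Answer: 24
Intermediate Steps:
u = 0 (u = -(1 - 1) = -0 = -⅕*0 = 0)
y(J, m) = J*m² (y(J, m) = (m*J)*m + 0 = (J*m)*m + 0 = J*m² + 0 = J*m²)
(f(a(y(u, -2))) + 6)*6 = ((-2 - 0*(-2)²) + 6)*6 = ((-2 - 0*4) + 6)*6 = ((-2 - 1*0) + 6)*6 = ((-2 + 0) + 6)*6 = (-2 + 6)*6 = 4*6 = 24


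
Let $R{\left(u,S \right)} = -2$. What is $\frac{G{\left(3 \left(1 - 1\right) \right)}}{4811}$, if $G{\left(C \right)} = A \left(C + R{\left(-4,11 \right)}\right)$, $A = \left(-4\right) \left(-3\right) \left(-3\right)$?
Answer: $\frac{72}{4811} \approx 0.014966$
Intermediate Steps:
$A = -36$ ($A = 12 \left(-3\right) = -36$)
$G{\left(C \right)} = 72 - 36 C$ ($G{\left(C \right)} = - 36 \left(C - 2\right) = - 36 \left(-2 + C\right) = 72 - 36 C$)
$\frac{G{\left(3 \left(1 - 1\right) \right)}}{4811} = \frac{72 - 36 \cdot 3 \left(1 - 1\right)}{4811} = \left(72 - 36 \cdot 3 \cdot 0\right) \frac{1}{4811} = \left(72 - 0\right) \frac{1}{4811} = \left(72 + 0\right) \frac{1}{4811} = 72 \cdot \frac{1}{4811} = \frac{72}{4811}$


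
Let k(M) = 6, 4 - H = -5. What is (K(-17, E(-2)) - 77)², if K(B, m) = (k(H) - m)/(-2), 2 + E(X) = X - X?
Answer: 6561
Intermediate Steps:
H = 9 (H = 4 - 1*(-5) = 4 + 5 = 9)
E(X) = -2 (E(X) = -2 + (X - X) = -2 + 0 = -2)
K(B, m) = -3 + m/2 (K(B, m) = (6 - m)/(-2) = (6 - m)*(-½) = -3 + m/2)
(K(-17, E(-2)) - 77)² = ((-3 + (½)*(-2)) - 77)² = ((-3 - 1) - 77)² = (-4 - 77)² = (-81)² = 6561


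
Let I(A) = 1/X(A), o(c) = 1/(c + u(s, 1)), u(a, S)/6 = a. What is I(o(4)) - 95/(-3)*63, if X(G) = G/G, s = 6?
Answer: 1996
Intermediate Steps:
u(a, S) = 6*a
X(G) = 1
o(c) = 1/(36 + c) (o(c) = 1/(c + 6*6) = 1/(c + 36) = 1/(36 + c))
I(A) = 1 (I(A) = 1/1 = 1)
I(o(4)) - 95/(-3)*63 = 1 - 95/(-3)*63 = 1 - 95*(-1/3)*63 = 1 + (95/3)*63 = 1 + 1995 = 1996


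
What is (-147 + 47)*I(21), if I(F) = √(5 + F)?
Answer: -100*√26 ≈ -509.90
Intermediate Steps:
(-147 + 47)*I(21) = (-147 + 47)*√(5 + 21) = -100*√26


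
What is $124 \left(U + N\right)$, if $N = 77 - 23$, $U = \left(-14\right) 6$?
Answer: $-3720$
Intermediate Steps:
$U = -84$
$N = 54$ ($N = 77 - 23 = 54$)
$124 \left(U + N\right) = 124 \left(-84 + 54\right) = 124 \left(-30\right) = -3720$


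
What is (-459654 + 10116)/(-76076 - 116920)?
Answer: 74923/32166 ≈ 2.3293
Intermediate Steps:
(-459654 + 10116)/(-76076 - 116920) = -449538/(-192996) = -449538*(-1/192996) = 74923/32166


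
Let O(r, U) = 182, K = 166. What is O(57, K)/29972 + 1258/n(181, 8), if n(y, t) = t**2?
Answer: 4714553/239776 ≈ 19.662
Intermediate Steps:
O(57, K)/29972 + 1258/n(181, 8) = 182/29972 + 1258/(8**2) = 182*(1/29972) + 1258/64 = 91/14986 + 1258*(1/64) = 91/14986 + 629/32 = 4714553/239776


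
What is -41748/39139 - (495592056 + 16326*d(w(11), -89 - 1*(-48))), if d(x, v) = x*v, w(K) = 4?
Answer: -19292184258036/39139 ≈ -4.9291e+8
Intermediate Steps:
d(x, v) = v*x
-41748/39139 - (495592056 + 16326*d(w(11), -89 - 1*(-48))) = -41748/39139 - 16326/(1/((-89 - 1*(-48))*4 + 30356)) = -41748*1/39139 - 16326/(1/((-89 + 48)*4 + 30356)) = -41748/39139 - 16326/(1/(-41*4 + 30356)) = -41748/39139 - 16326/(1/(-164 + 30356)) = -41748/39139 - 16326/(1/30192) = -41748/39139 - 16326/1/30192 = -41748/39139 - 16326*30192 = -41748/39139 - 492914592 = -19292184258036/39139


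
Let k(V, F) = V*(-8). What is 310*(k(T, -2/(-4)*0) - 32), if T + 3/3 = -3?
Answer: 0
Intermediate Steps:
T = -4 (T = -1 - 3 = -4)
k(V, F) = -8*V
310*(k(T, -2/(-4)*0) - 32) = 310*(-8*(-4) - 32) = 310*(32 - 32) = 310*0 = 0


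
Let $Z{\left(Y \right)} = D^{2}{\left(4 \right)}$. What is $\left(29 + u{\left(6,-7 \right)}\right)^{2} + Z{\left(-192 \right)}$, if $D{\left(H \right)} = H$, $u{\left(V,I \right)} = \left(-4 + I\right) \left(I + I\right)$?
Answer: $33505$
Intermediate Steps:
$u{\left(V,I \right)} = 2 I \left(-4 + I\right)$ ($u{\left(V,I \right)} = \left(-4 + I\right) 2 I = 2 I \left(-4 + I\right)$)
$Z{\left(Y \right)} = 16$ ($Z{\left(Y \right)} = 4^{2} = 16$)
$\left(29 + u{\left(6,-7 \right)}\right)^{2} + Z{\left(-192 \right)} = \left(29 + 2 \left(-7\right) \left(-4 - 7\right)\right)^{2} + 16 = \left(29 + 2 \left(-7\right) \left(-11\right)\right)^{2} + 16 = \left(29 + 154\right)^{2} + 16 = 183^{2} + 16 = 33489 + 16 = 33505$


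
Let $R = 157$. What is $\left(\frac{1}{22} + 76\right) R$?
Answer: $\frac{262661}{22} \approx 11939.0$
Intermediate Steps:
$\left(\frac{1}{22} + 76\right) R = \left(\frac{1}{22} + 76\right) 157 = \frac{1673}{22} \cdot 157 = \frac{262661}{22}$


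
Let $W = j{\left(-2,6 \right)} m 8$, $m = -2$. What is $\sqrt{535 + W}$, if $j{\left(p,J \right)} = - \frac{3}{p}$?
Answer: $\sqrt{511} \approx 22.605$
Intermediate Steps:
$W = -24$ ($W = - \frac{3}{-2} \left(-2\right) 8 = \left(-3\right) \left(- \frac{1}{2}\right) \left(-2\right) 8 = \frac{3}{2} \left(-2\right) 8 = \left(-3\right) 8 = -24$)
$\sqrt{535 + W} = \sqrt{535 - 24} = \sqrt{511}$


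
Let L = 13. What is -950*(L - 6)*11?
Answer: -73150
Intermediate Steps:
-950*(L - 6)*11 = -950*(13 - 6)*11 = -6650*11 = -950*77 = -73150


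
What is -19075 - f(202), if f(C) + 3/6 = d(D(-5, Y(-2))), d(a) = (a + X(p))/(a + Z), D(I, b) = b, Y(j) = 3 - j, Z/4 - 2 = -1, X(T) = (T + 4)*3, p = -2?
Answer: -343363/18 ≈ -19076.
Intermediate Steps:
X(T) = 12 + 3*T (X(T) = (4 + T)*3 = 12 + 3*T)
Z = 4 (Z = 8 + 4*(-1) = 8 - 4 = 4)
d(a) = (6 + a)/(4 + a) (d(a) = (a + (12 + 3*(-2)))/(a + 4) = (a + (12 - 6))/(4 + a) = (a + 6)/(4 + a) = (6 + a)/(4 + a))
f(C) = 13/18 (f(C) = -½ + (6 + (3 - 1*(-2)))/(4 + (3 - 1*(-2))) = -½ + (6 + (3 + 2))/(4 + (3 + 2)) = -½ + (6 + 5)/(4 + 5) = -½ + 11/9 = 13/18)
-19075 - f(202) = -19075 - 1*13/18 = -19075 - 13/18 = -343363/18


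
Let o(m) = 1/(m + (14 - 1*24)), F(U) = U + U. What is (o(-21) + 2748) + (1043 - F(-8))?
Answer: 118016/31 ≈ 3807.0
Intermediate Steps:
F(U) = 2*U
o(m) = 1/(-10 + m) (o(m) = 1/(m + (14 - 24)) = 1/(m - 10) = 1/(-10 + m))
(o(-21) + 2748) + (1043 - F(-8)) = (1/(-10 - 21) + 2748) + (1043 - 2*(-8)) = (1/(-31) + 2748) + (1043 - 1*(-16)) = (-1/31 + 2748) + (1043 + 16) = 85187/31 + 1059 = 118016/31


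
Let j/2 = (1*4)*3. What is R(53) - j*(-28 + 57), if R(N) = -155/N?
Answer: -37043/53 ≈ -698.92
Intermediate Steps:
j = 24 (j = 2*((1*4)*3) = 2*(4*3) = 2*12 = 24)
R(53) - j*(-28 + 57) = -155/53 - 24*(-28 + 57) = -155*1/53 - 24*29 = -155/53 - 1*696 = -155/53 - 696 = -37043/53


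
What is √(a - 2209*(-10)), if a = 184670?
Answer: 2*√51690 ≈ 454.71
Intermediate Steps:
√(a - 2209*(-10)) = √(184670 - 2209*(-10)) = √(184670 + 22090) = √206760 = 2*√51690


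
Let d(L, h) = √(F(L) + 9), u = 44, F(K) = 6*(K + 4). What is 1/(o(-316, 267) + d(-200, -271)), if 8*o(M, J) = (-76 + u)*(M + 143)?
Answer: 692/480031 - I*√1167/480031 ≈ 0.0014416 - 7.1165e-5*I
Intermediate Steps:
F(K) = 24 + 6*K (F(K) = 6*(4 + K) = 24 + 6*K)
d(L, h) = √(33 + 6*L) (d(L, h) = √((24 + 6*L) + 9) = √(33 + 6*L))
o(M, J) = -572 - 4*M (o(M, J) = ((-76 + 44)*(M + 143))/8 = (-32*(143 + M))/8 = (-4576 - 32*M)/8 = -572 - 4*M)
1/(o(-316, 267) + d(-200, -271)) = 1/((-572 - 4*(-316)) + √(33 + 6*(-200))) = 1/((-572 + 1264) + √(33 - 1200)) = 1/(692 + √(-1167)) = 1/(692 + I*√1167)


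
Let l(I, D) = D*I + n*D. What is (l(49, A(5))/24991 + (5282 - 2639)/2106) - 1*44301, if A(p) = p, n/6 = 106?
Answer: -777178234861/17543682 ≈ -44300.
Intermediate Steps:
n = 636 (n = 6*106 = 636)
l(I, D) = 636*D + D*I (l(I, D) = D*I + 636*D = 636*D + D*I)
(l(49, A(5))/24991 + (5282 - 2639)/2106) - 1*44301 = ((5*(636 + 49))/24991 + (5282 - 2639)/2106) - 1*44301 = ((5*685)*(1/24991) + 2643*(1/2106)) - 44301 = (3425*(1/24991) + 881/702) - 44301 = (3425/24991 + 881/702) - 44301 = 24421421/17543682 - 44301 = -777178234861/17543682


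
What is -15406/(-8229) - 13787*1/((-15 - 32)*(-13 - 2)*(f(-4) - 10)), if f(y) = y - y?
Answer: 24673947/6446050 ≈ 3.8278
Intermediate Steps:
f(y) = 0
-15406/(-8229) - 13787*1/((-15 - 32)*(-13 - 2)*(f(-4) - 10)) = -15406/(-8229) - 13787*1/((0 - 10)*(-15 - 32)*(-13 - 2)) = -15406*(-1/8229) - 13787/(-10*(-47)*(-15)) = 15406/8229 - 13787/(470*(-15)) = 15406/8229 - 13787/(-7050) = 15406/8229 - 13787*(-1/7050) = 15406/8229 + 13787/7050 = 24673947/6446050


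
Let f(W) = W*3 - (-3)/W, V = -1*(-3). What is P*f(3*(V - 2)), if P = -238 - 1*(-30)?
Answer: -2080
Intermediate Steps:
V = 3
f(W) = 3*W + 3/W
P = -208 (P = -238 + 30 = -208)
P*f(3*(V - 2)) = -208*(3*(3*(3 - 2)) + 3/((3*(3 - 2)))) = -208*(3*(3*1) + 3/((3*1))) = -208*(3*3 + 3/3) = -208*(9 + 3*(1/3)) = -208*(9 + 1) = -208*10 = -2080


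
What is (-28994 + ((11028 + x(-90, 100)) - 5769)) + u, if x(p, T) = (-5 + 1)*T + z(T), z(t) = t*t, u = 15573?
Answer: 1438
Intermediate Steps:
z(t) = t²
x(p, T) = T² - 4*T (x(p, T) = (-5 + 1)*T + T² = -4*T + T² = T² - 4*T)
(-28994 + ((11028 + x(-90, 100)) - 5769)) + u = (-28994 + ((11028 + 100*(-4 + 100)) - 5769)) + 15573 = (-28994 + ((11028 + 100*96) - 5769)) + 15573 = (-28994 + ((11028 + 9600) - 5769)) + 15573 = (-28994 + (20628 - 5769)) + 15573 = (-28994 + 14859) + 15573 = -14135 + 15573 = 1438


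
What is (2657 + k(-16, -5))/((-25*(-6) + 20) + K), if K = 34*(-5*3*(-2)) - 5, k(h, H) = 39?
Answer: 2696/1185 ≈ 2.2751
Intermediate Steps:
K = 1015 (K = 34*(-15*(-2)) - 5 = 34*30 - 5 = 1020 - 5 = 1015)
(2657 + k(-16, -5))/((-25*(-6) + 20) + K) = (2657 + 39)/((-25*(-6) + 20) + 1015) = 2696/((150 + 20) + 1015) = 2696/(170 + 1015) = 2696/1185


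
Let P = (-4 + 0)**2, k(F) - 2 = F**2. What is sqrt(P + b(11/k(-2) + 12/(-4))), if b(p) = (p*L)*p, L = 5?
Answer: sqrt(821)/6 ≈ 4.7755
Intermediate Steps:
k(F) = 2 + F**2
P = 16 (P = (-4)**2 = 16)
b(p) = 5*p**2 (b(p) = (p*5)*p = (5*p)*p = 5*p**2)
sqrt(P + b(11/k(-2) + 12/(-4))) = sqrt(16 + 5*(11/(2 + (-2)**2) + 12/(-4))**2) = sqrt(16 + 5*(11/(2 + 4) + 12*(-1/4))**2) = sqrt(16 + 5*(11/6 - 3)**2) = sqrt(16 + 5*(-7/6)**2) = sqrt(16 + 5*(49/36)) = sqrt(16 + 245/36) = sqrt(821/36) = sqrt(821)/6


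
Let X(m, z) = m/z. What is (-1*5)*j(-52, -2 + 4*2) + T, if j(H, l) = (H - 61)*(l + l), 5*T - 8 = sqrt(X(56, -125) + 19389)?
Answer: 33908/5 + sqrt(12117845)/125 ≈ 6809.4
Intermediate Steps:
T = 8/5 + sqrt(12117845)/125 (T = 8/5 + sqrt(56/(-125) + 19389)/5 = 8/5 + sqrt(56*(-1/125) + 19389)/5 = 8/5 + sqrt(-56/125 + 19389)/5 = 8/5 + sqrt(2423569/125)/5 = 8/5 + (sqrt(12117845)/25)/5 = 8/5 + sqrt(12117845)/125 ≈ 29.449)
j(H, l) = 2*l*(-61 + H) (j(H, l) = (-61 + H)*(2*l) = 2*l*(-61 + H))
(-1*5)*j(-52, -2 + 4*2) + T = (-1*5)*(2*(-2 + 4*2)*(-61 - 52)) + (8/5 + sqrt(12117845)/125) = -10*(-2 + 8)*(-113) + (8/5 + sqrt(12117845)/125) = -10*6*(-113) + (8/5 + sqrt(12117845)/125) = -5*(-1356) + (8/5 + sqrt(12117845)/125) = 6780 + (8/5 + sqrt(12117845)/125) = 33908/5 + sqrt(12117845)/125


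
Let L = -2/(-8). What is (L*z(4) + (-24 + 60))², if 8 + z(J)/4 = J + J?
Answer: 1296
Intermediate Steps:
L = ¼ (L = -2*(-⅛) = ¼ ≈ 0.25000)
z(J) = -32 + 8*J (z(J) = -32 + 4*(J + J) = -32 + 4*(2*J) = -32 + 8*J)
(L*z(4) + (-24 + 60))² = ((-32 + 8*4)/4 + (-24 + 60))² = ((-32 + 32)/4 + 36)² = ((¼)*0 + 36)² = (0 + 36)² = 36² = 1296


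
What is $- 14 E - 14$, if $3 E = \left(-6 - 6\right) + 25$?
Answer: $- \frac{224}{3} \approx -74.667$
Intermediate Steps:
$E = \frac{13}{3}$ ($E = \frac{\left(-6 - 6\right) + 25}{3} = \frac{-12 + 25}{3} = \frac{1}{3} \cdot 13 = \frac{13}{3} \approx 4.3333$)
$- 14 E - 14 = \left(-14\right) \frac{13}{3} - 14 = - \frac{182}{3} - 14 = - \frac{224}{3}$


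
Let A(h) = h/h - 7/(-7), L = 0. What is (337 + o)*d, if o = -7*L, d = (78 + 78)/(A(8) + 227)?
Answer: 52572/229 ≈ 229.57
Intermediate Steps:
A(h) = 2 (A(h) = 1 - 7*(-⅐) = 1 + 1 = 2)
d = 156/229 (d = (78 + 78)/(2 + 227) = 156/229 ≈ 0.68122)
o = 0 (o = -7*0 = 0)
(337 + o)*d = (337 + 0)*(156/229) = 337*(156/229) = 52572/229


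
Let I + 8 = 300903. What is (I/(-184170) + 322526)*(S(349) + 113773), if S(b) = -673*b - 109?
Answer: -205713396259795/5262 ≈ -3.9094e+10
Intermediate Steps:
I = 300895 (I = -8 + 300903 = 300895)
S(b) = -109 - 673*b
(I/(-184170) + 322526)*(S(349) + 113773) = (300895/(-184170) + 322526)*((-109 - 673*349) + 113773) = (300895*(-1/184170) + 322526)*((-109 - 234877) + 113773) = (-8597/5262 + 322526)*(-234986 + 113773) = (1697123215/5262)*(-121213) = -205713396259795/5262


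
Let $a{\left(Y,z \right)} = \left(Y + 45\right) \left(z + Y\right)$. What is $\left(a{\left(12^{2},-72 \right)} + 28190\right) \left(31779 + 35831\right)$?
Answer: $2825962780$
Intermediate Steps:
$a{\left(Y,z \right)} = \left(45 + Y\right) \left(Y + z\right)$
$\left(a{\left(12^{2},-72 \right)} + 28190\right) \left(31779 + 35831\right) = \left(\left(\left(12^{2}\right)^{2} + 45 \cdot 12^{2} + 45 \left(-72\right) + 12^{2} \left(-72\right)\right) + 28190\right) \left(31779 + 35831\right) = \left(\left(144^{2} + 45 \cdot 144 - 3240 + 144 \left(-72\right)\right) + 28190\right) 67610 = \left(\left(20736 + 6480 - 3240 - 10368\right) + 28190\right) 67610 = \left(13608 + 28190\right) 67610 = 41798 \cdot 67610 = 2825962780$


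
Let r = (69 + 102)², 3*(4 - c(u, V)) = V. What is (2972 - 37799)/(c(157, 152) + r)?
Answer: -104481/87583 ≈ -1.1929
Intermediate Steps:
c(u, V) = 4 - V/3
r = 29241 (r = 171² = 29241)
(2972 - 37799)/(c(157, 152) + r) = (2972 - 37799)/((4 - ⅓*152) + 29241) = -34827/((4 - 152/3) + 29241) = -34827/(-140/3 + 29241) = -34827/87583/3 = -34827*3/87583 = -104481/87583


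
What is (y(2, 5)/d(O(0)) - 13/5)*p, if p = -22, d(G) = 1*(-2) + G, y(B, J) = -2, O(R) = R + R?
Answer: 176/5 ≈ 35.200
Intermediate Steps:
O(R) = 2*R
d(G) = -2 + G
(y(2, 5)/d(O(0)) - 13/5)*p = (-2/(-2 + 2*0) - 13/5)*(-22) = (-2/(-2 + 0) - 13*⅕)*(-22) = (-2/(-2) - 13/5)*(-22) = (-2*(-½) - 13/5)*(-22) = (1 - 13/5)*(-22) = -8/5*(-22) = 176/5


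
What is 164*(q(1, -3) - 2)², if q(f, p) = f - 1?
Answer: 656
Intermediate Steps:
q(f, p) = -1 + f
164*(q(1, -3) - 2)² = 164*((-1 + 1) - 2)² = 164*(0 - 2)² = 164*(-2)² = 164*4 = 656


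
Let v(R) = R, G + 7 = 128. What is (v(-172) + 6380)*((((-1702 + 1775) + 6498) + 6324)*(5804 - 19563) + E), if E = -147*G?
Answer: -1101548091136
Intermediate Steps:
G = 121 (G = -7 + 128 = 121)
E = -17787 (E = -147*121 = -17787)
(v(-172) + 6380)*((((-1702 + 1775) + 6498) + 6324)*(5804 - 19563) + E) = (-172 + 6380)*((((-1702 + 1775) + 6498) + 6324)*(5804 - 19563) - 17787) = 6208*(((73 + 6498) + 6324)*(-13759) - 17787) = 6208*((6571 + 6324)*(-13759) - 17787) = 6208*(12895*(-13759) - 17787) = 6208*(-177422305 - 17787) = 6208*(-177440092) = -1101548091136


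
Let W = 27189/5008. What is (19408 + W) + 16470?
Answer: 179704213/5008 ≈ 35883.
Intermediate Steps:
W = 27189/5008 (W = 27189*(1/5008) = 27189/5008 ≈ 5.4291)
(19408 + W) + 16470 = (19408 + 27189/5008) + 16470 = 97222453/5008 + 16470 = 179704213/5008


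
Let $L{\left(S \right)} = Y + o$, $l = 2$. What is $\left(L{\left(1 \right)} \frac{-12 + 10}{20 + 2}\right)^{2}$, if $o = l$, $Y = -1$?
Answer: $\frac{1}{121} \approx 0.0082645$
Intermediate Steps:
$o = 2$
$L{\left(S \right)} = 1$ ($L{\left(S \right)} = -1 + 2 = 1$)
$\left(L{\left(1 \right)} \frac{-12 + 10}{20 + 2}\right)^{2} = \left(1 \frac{-12 + 10}{20 + 2}\right)^{2} = \left(1 \left(- \frac{2}{22}\right)\right)^{2} = \left(1 \left(\left(-2\right) \frac{1}{22}\right)\right)^{2} = \left(1 \left(- \frac{1}{11}\right)\right)^{2} = \left(- \frac{1}{11}\right)^{2} = \frac{1}{121}$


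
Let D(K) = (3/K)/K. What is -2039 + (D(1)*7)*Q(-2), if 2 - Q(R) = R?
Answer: -1955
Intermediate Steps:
Q(R) = 2 - R
D(K) = 3/K²
-2039 + (D(1)*7)*Q(-2) = -2039 + ((3/1²)*7)*(2 - 1*(-2)) = -2039 + ((3*1)*7)*(2 + 2) = -2039 + (3*7)*4 = -2039 + 21*4 = -2039 + 84 = -1955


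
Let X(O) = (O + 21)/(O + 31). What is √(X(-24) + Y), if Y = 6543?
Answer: √320586/7 ≈ 80.886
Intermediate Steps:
X(O) = (21 + O)/(31 + O)
√(X(-24) + Y) = √((21 - 24)/(31 - 24) + 6543) = √(-3/7 + 6543) = √(45798/7) = √320586/7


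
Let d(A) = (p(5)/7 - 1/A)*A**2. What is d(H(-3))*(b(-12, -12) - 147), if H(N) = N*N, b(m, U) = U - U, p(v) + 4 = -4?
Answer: 14931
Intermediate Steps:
p(v) = -8 (p(v) = -4 - 4 = -8)
b(m, U) = 0
H(N) = N**2
d(A) = A**2*(-8/7 - 1/A) (d(A) = (-8/7 - 1/A)*A**2 = A**2*(-8/7 - 1/A))
d(H(-3))*(b(-12, -12) - 147) = ((1/7)*(-3)**2*(-7 - 8*(-3)**2))*(0 - 147) = ((1/7)*9*(-7 - 8*9))*(-147) = ((1/7)*9*(-7 - 72))*(-147) = ((1/7)*9*(-79))*(-147) = -711/7*(-147) = 14931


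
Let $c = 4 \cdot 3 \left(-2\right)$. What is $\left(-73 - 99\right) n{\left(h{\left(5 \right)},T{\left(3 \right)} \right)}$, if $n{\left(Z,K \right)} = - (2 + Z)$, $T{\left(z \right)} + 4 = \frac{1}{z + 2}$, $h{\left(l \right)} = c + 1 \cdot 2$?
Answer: $-3440$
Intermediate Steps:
$c = -24$ ($c = 12 \left(-2\right) = -24$)
$h{\left(l \right)} = -22$ ($h{\left(l \right)} = -24 + 1 \cdot 2 = -24 + 2 = -22$)
$T{\left(z \right)} = -4 + \frac{1}{2 + z}$ ($T{\left(z \right)} = -4 + \frac{1}{z + 2} = -4 + \frac{1}{2 + z}$)
$n{\left(Z,K \right)} = -2 - Z$
$\left(-73 - 99\right) n{\left(h{\left(5 \right)},T{\left(3 \right)} \right)} = \left(-73 - 99\right) \left(-2 - -22\right) = - 172 \left(-2 + 22\right) = \left(-172\right) 20 = -3440$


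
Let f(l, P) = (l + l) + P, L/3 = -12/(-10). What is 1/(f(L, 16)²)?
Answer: 25/13456 ≈ 0.0018579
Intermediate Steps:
L = 18/5 (L = 3*(-12/(-10)) = 3*(-12*(-⅒)) = 3*(6/5) = 18/5 ≈ 3.6000)
f(l, P) = P + 2*l (f(l, P) = 2*l + P = P + 2*l)
1/(f(L, 16)²) = 1/((16 + 2*(18/5))²) = 1/((16 + 36/5)²) = 1/((116/5)²) = 1/(13456/25) = 25/13456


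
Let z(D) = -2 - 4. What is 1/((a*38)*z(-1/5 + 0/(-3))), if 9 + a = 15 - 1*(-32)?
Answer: -1/8664 ≈ -0.00011542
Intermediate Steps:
z(D) = -6
a = 38 (a = -9 + (15 - 1*(-32)) = -9 + (15 + 32) = -9 + 47 = 38)
1/((a*38)*z(-1/5 + 0/(-3))) = 1/((38*38)*(-6)) = 1/(1444*(-6)) = 1/(-8664) = -1/8664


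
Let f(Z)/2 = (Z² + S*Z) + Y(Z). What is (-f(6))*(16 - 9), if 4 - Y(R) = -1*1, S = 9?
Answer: -1330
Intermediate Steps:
Y(R) = 5 (Y(R) = 4 - (-1) = 4 - 1*(-1) = 4 + 1 = 5)
f(Z) = 10 + 2*Z² + 18*Z (f(Z) = 2*((Z² + 9*Z) + 5) = 2*(5 + Z² + 9*Z) = 10 + 2*Z² + 18*Z)
(-f(6))*(16 - 9) = (-(10 + 2*6² + 18*6))*(16 - 9) = -(10 + 2*36 + 108)*7 = -(10 + 72 + 108)*7 = -1*190*7 = -190*7 = -1330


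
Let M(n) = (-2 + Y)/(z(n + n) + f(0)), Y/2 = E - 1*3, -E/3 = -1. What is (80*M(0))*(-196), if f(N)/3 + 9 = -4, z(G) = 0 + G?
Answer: -31360/39 ≈ -804.10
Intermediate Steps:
E = 3 (E = -3*(-1) = 3)
z(G) = G
f(N) = -39 (f(N) = -27 + 3*(-4) = -27 - 12 = -39)
Y = 0 (Y = 2*(3 - 1*3) = 2*(3 - 3) = 2*0 = 0)
M(n) = -2/(-39 + 2*n) (M(n) = (-2 + 0)/((n + n) - 39) = -2/(2*n - 39) = -2/(-39 + 2*n))
(80*M(0))*(-196) = (80*(-2/(-39 + 2*0)))*(-196) = (80*(-2/(-39 + 0)))*(-196) = (80*(-2/(-39)))*(-196) = (80*(-2*(-1/39)))*(-196) = (80*(2/39))*(-196) = (160/39)*(-196) = -31360/39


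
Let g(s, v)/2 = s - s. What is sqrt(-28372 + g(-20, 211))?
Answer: 2*I*sqrt(7093) ≈ 168.44*I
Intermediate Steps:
g(s, v) = 0 (g(s, v) = 2*(s - s) = 2*0 = 0)
sqrt(-28372 + g(-20, 211)) = sqrt(-28372 + 0) = sqrt(-28372) = 2*I*sqrt(7093)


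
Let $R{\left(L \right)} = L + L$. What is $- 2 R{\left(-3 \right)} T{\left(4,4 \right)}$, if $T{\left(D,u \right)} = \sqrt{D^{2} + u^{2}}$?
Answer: $48 \sqrt{2} \approx 67.882$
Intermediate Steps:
$R{\left(L \right)} = 2 L$
$- 2 R{\left(-3 \right)} T{\left(4,4 \right)} = - 2 \cdot 2 \left(-3\right) \sqrt{4^{2} + 4^{2}} = \left(-2\right) \left(-6\right) \sqrt{16 + 16} = 12 \sqrt{32} = 12 \cdot 4 \sqrt{2} = 48 \sqrt{2}$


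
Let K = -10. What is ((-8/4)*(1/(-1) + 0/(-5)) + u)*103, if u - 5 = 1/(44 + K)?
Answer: 24617/34 ≈ 724.03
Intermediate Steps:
u = 171/34 (u = 5 + 1/(44 - 10) = 5 + 1/34 = 171/34 ≈ 5.0294)
((-8/4)*(1/(-1) + 0/(-5)) + u)*103 = ((-8/4)*(1/(-1) + 0/(-5)) + 171/34)*103 = ((-8/4)*(1*(-1) + 0*(-⅕)) + 171/34)*103 = ((-4*½)*(-1 + 0) + 171/34)*103 = (-2*(-1) + 171/34)*103 = (2 + 171/34)*103 = (239/34)*103 = 24617/34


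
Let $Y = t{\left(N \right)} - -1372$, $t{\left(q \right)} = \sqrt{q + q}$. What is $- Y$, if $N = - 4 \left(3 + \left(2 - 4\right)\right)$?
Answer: $-1372 - 2 i \sqrt{2} \approx -1372.0 - 2.8284 i$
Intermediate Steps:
$N = -4$ ($N = - 4 \left(3 + \left(2 - 4\right)\right) = - 4 \left(3 - 2\right) = \left(-4\right) 1 = -4$)
$t{\left(q \right)} = \sqrt{2} \sqrt{q}$ ($t{\left(q \right)} = \sqrt{2 q} = \sqrt{2} \sqrt{q}$)
$Y = 1372 + 2 i \sqrt{2}$ ($Y = \sqrt{2} \sqrt{-4} - -1372 = \sqrt{2} \cdot 2 i + 1372 = 2 i \sqrt{2} + 1372 = 1372 + 2 i \sqrt{2} \approx 1372.0 + 2.8284 i$)
$- Y = - (1372 + 2 i \sqrt{2}) = -1372 - 2 i \sqrt{2}$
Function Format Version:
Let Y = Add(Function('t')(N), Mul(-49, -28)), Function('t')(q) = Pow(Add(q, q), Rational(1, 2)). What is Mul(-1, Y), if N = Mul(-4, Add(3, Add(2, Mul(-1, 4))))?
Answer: Add(-1372, Mul(-2, I, Pow(2, Rational(1, 2)))) ≈ Add(-1372.0, Mul(-2.8284, I))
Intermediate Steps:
N = -4 (N = Mul(-4, Add(3, Add(2, -4))) = Mul(-4, Add(3, -2)) = Mul(-4, 1) = -4)
Function('t')(q) = Mul(Pow(2, Rational(1, 2)), Pow(q, Rational(1, 2))) (Function('t')(q) = Pow(Mul(2, q), Rational(1, 2)) = Mul(Pow(2, Rational(1, 2)), Pow(q, Rational(1, 2))))
Y = Add(1372, Mul(2, I, Pow(2, Rational(1, 2)))) (Y = Add(Mul(Pow(2, Rational(1, 2)), Pow(-4, Rational(1, 2))), Mul(-49, -28)) = Add(Mul(Pow(2, Rational(1, 2)), Mul(2, I)), 1372) = Add(Mul(2, I, Pow(2, Rational(1, 2))), 1372) = Add(1372, Mul(2, I, Pow(2, Rational(1, 2)))) ≈ Add(1372.0, Mul(2.8284, I)))
Mul(-1, Y) = Mul(-1, Add(1372, Mul(2, I, Pow(2, Rational(1, 2))))) = Add(-1372, Mul(-2, I, Pow(2, Rational(1, 2))))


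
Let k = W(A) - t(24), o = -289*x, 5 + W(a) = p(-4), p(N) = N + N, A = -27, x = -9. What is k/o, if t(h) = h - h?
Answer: -13/2601 ≈ -0.0049981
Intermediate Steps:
t(h) = 0
p(N) = 2*N
W(a) = -13 (W(a) = -5 + 2*(-4) = -5 - 8 = -13)
o = 2601 (o = -289*(-9) = 2601)
k = -13 (k = -13 - 1*0 = -13 + 0 = -13)
k/o = -13/2601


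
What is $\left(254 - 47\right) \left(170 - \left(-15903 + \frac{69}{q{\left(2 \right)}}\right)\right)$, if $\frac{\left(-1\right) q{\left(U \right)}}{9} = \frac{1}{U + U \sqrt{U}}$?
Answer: $3330285 + 3174 \sqrt{2} \approx 3.3348 \cdot 10^{6}$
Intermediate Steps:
$q{\left(U \right)} = - \frac{9}{U + U^{\frac{3}{2}}}$ ($q{\left(U \right)} = - \frac{9}{U + U \sqrt{U}} = - \frac{9}{U + U^{\frac{3}{2}}}$)
$\left(254 - 47\right) \left(170 - \left(-15903 + \frac{69}{q{\left(2 \right)}}\right)\right) = \left(254 - 47\right) \left(170 - \left(-15903 - \left(\frac{46}{3} + \frac{46 \sqrt{2}}{3}\right)\right)\right) = 207 \left(170 - \left(-15903 - \left(\frac{46}{3} + \frac{46 \sqrt{2}}{3}\right)\right)\right) = 207 \left(170 - \left(-15903 + 69 \left(- \frac{2}{9} - \frac{2 \sqrt{2}}{9}\right)\right)\right) = 207 \left(170 + \left(\left(-93\right) \left(-171\right) + \left(\frac{46}{3} + \frac{46 \sqrt{2}}{3}\right)\right)\right) = 207 \left(170 + \left(15903 + \left(\frac{46}{3} + \frac{46 \sqrt{2}}{3}\right)\right)\right) = 207 \left(170 + \left(\frac{47755}{3} + \frac{46 \sqrt{2}}{3}\right)\right) = 207 \left(\frac{48265}{3} + \frac{46 \sqrt{2}}{3}\right) = 3330285 + 3174 \sqrt{2}$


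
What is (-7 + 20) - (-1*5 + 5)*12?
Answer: 13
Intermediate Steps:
(-7 + 20) - (-1*5 + 5)*12 = 13 - (-5 + 5)*12 = 13 - 1*0*12 = 13 + 0*12 = 13 + 0 = 13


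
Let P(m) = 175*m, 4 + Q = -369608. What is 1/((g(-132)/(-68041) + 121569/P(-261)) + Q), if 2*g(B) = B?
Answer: -147989175/54698968695899 ≈ -2.7055e-6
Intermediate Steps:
Q = -369612 (Q = -4 - 369608 = -369612)
g(B) = B/2
1/((g(-132)/(-68041) + 121569/P(-261)) + Q) = 1/((((1/2)*(-132))/(-68041) + 121569/((175*(-261)))) - 369612) = 1/((-66*(-1/68041) + 121569/(-45675)) - 369612) = 1/((66/68041 + 121569*(-1/45675)) - 369612) = 1/((66/68041 - 5789/2175) - 369612) = 1/(-393745799/147989175 - 369612) = 1/(-54698968695899/147989175) = -147989175/54698968695899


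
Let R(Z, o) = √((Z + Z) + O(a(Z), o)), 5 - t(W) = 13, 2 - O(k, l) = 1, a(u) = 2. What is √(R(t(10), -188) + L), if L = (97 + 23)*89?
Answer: √(10680 + I*√15) ≈ 103.34 + 0.0187*I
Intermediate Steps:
O(k, l) = 1 (O(k, l) = 2 - 1*1 = 2 - 1 = 1)
t(W) = -8 (t(W) = 5 - 1*13 = 5 - 13 = -8)
L = 10680 (L = 120*89 = 10680)
R(Z, o) = √(1 + 2*Z) (R(Z, o) = √((Z + Z) + 1) = √(2*Z + 1) = √(1 + 2*Z))
√(R(t(10), -188) + L) = √(√(1 + 2*(-8)) + 10680) = √(√(1 - 16) + 10680) = √(√(-15) + 10680) = √(I*√15 + 10680) = √(10680 + I*√15)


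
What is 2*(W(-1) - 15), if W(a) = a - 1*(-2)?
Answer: -28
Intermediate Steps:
W(a) = 2 + a (W(a) = a + 2 = 2 + a)
2*(W(-1) - 15) = 2*((2 - 1) - 15) = 2*(1 - 15) = 2*(-14) = -28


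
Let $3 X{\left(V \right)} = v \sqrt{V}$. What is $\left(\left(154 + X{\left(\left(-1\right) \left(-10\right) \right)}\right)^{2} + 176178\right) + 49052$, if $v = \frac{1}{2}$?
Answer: $\frac{4481033}{18} + \frac{154 \sqrt{10}}{3} \approx 2.4911 \cdot 10^{5}$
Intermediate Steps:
$v = \frac{1}{2} \approx 0.5$
$X{\left(V \right)} = \frac{\sqrt{V}}{6}$ ($X{\left(V \right)} = \frac{\frac{1}{2} \sqrt{V}}{3} = \frac{\sqrt{V}}{6}$)
$\left(\left(154 + X{\left(\left(-1\right) \left(-10\right) \right)}\right)^{2} + 176178\right) + 49052 = \left(\left(154 + \frac{\sqrt{\left(-1\right) \left(-10\right)}}{6}\right)^{2} + 176178\right) + 49052 = \left(\left(154 + \frac{\sqrt{10}}{6}\right)^{2} + 176178\right) + 49052 = \left(176178 + \left(154 + \frac{\sqrt{10}}{6}\right)^{2}\right) + 49052 = 225230 + \left(154 + \frac{\sqrt{10}}{6}\right)^{2}$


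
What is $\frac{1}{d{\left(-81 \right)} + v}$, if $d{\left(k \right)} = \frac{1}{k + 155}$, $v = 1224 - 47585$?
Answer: $- \frac{74}{3430713} \approx -2.157 \cdot 10^{-5}$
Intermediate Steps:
$v = -46361$
$d{\left(k \right)} = \frac{1}{155 + k}$
$\frac{1}{d{\left(-81 \right)} + v} = \frac{1}{\frac{1}{155 - 81} - 46361} = \frac{1}{\frac{1}{74} - 46361} = \frac{1}{- \frac{3430713}{74}} = - \frac{74}{3430713}$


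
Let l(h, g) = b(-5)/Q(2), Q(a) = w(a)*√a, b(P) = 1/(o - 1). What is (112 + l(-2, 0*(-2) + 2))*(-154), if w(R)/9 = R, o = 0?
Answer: -17248 + 77*√2/18 ≈ -17242.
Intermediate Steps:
w(R) = 9*R
b(P) = -1 (b(P) = 1/(0 - 1) = 1/(-1) = -1)
Q(a) = 9*a^(3/2) (Q(a) = (9*a)*√a = 9*a^(3/2))
l(h, g) = -√2/36 (l(h, g) = -1/(9*2^(3/2)) = -1/(9*(2*√2)) = -1/(18*√2) = -√2/36)
(112 + l(-2, 0*(-2) + 2))*(-154) = (112 - √2/36)*(-154) = -17248 + 77*√2/18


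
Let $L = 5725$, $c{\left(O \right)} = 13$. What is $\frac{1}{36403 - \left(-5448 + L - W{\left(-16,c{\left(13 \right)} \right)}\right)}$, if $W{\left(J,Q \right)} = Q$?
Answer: $\frac{1}{36139} \approx 2.7671 \cdot 10^{-5}$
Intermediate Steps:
$\frac{1}{36403 - \left(-5448 + L - W{\left(-16,c{\left(13 \right)} \right)}\right)} = \frac{1}{36403 + \left(13 - \left(5725 - 5448\right)\right)} = \frac{1}{36403 + \left(13 - 277\right)} = \frac{1}{36403 - 264} = \frac{1}{36139}$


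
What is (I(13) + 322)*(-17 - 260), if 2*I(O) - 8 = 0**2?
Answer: -90302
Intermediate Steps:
I(O) = 4 (I(O) = 4 + (1/2)*0**2 = 4 + (1/2)*0 = 4 + 0 = 4)
(I(13) + 322)*(-17 - 260) = (4 + 322)*(-17 - 260) = 326*(-277) = -90302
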